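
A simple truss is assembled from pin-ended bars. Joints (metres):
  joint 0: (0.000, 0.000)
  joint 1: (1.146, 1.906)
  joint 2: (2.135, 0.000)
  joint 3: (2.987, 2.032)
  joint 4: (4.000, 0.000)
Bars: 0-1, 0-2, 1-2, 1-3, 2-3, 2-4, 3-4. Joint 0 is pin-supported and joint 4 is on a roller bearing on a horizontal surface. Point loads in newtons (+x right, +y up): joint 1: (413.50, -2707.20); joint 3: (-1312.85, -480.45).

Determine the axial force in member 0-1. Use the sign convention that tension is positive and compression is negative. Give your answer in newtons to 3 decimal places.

N=5 nodes, M=7 members, R=3 reactions → 2N=10, M+R=10
member 0 (0-1): L=2.2240, (cx,cy)=(0.5153,0.8570)
member 1 (0-2): L=2.1350, (cx,cy)=(1.0000,0.0000)
member 2 (1-2): L=2.1473, (cx,cy)=(0.4606,-0.8876)
member 3 (1-3): L=1.8453, (cx,cy)=(0.9977,0.0683)
member 4 (2-3): L=2.2034, (cx,cy)=(0.3867,0.9222)
member 5 (2-4): L=1.8650, (cx,cy)=(1.0000,0.0000)
member 6 (3-4): L=2.2705, (cx,cy)=(0.4462,-0.8950)
solve A·x = −loads:
  F[0-1] = -2944.1164 N (compression)
  F[0-2] = +617.7208 N (tension)
  F[1-2] = -343.9880 N (compression)
  F[1-3] = -1776.2841 N (compression)
  F[2-3] = +331.0841 N (tension)
  F[2-4] = +331.2658 N (tension)
  F[3-4] = -742.4884 N (compression)
  Rx@0 = +899.3500 N
  Ry@0 = +2523.1562 N
  Ry@4 = +664.4938 N

-2944.116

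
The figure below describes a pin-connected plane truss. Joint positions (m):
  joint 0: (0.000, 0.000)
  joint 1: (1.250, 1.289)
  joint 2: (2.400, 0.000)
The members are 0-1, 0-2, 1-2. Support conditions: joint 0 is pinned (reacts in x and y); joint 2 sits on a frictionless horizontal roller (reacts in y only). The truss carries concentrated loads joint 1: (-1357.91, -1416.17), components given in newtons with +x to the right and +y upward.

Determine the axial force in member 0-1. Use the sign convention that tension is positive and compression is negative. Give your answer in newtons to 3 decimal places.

-1961.171

N=3 nodes, M=3 members, R=3 reactions → 2N=6, M+R=6
member 0 (0-1): L=1.7956, (cx,cy)=(0.6962,0.7179)
member 1 (0-2): L=2.4000, (cx,cy)=(1.0000,0.0000)
member 2 (1-2): L=1.7274, (cx,cy)=(0.6657,-0.7462)
solve A·x = −loads:
  F[0-1] = -1961.1709 N (compression)
  F[0-2] = +7.3851 N (tension)
  F[1-2] = -11.0932 N (compression)
  Rx@0 = +1357.9100 N
  Ry@0 = +1407.8923 N
  Ry@2 = +8.2777 N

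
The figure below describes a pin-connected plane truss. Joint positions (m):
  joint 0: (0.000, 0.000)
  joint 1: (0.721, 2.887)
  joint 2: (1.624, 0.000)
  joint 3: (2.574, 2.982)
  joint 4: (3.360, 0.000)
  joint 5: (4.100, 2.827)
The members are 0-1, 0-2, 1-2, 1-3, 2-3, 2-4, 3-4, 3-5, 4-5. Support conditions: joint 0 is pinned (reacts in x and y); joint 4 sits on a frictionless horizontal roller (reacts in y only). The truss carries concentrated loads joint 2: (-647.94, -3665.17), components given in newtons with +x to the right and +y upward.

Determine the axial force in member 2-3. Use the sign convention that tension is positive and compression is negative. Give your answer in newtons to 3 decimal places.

1915.636

N=6 nodes, M=9 members, R=3 reactions → 2N=12, M+R=12
member 0 (0-1): L=2.9757, (cx,cy)=(0.2423,0.9702)
member 1 (0-2): L=1.6240, (cx,cy)=(1.0000,0.0000)
member 2 (1-2): L=3.0249, (cx,cy)=(0.2985,-0.9544)
member 3 (1-3): L=1.8554, (cx,cy)=(0.9987,0.0512)
member 4 (2-3): L=3.1297, (cx,cy)=(0.3035,0.9528)
member 5 (2-4): L=1.7360, (cx,cy)=(1.0000,0.0000)
member 6 (3-4): L=3.0838, (cx,cy)=(0.2549,-0.9670)
member 7 (3-5): L=1.5339, (cx,cy)=(0.9949,-0.1011)
member 8 (4-5): L=2.9222, (cx,cy)=(0.2532,0.9674)
solve A·x = −loads:
  F[0-1] = -1951.8323 N (compression)
  F[0-2] = -175.0142 N (compression)
  F[1-2] = +1927.8226 N (tension)
  F[1-3] = -1049.7958 N (compression)
  F[2-3] = +1915.6356 N (tension)
  F[2-4] = +466.9343 N (tension)
  F[3-4] = -1832.0032 N (compression)
  F[3-5] = -0.0000 N (compression)
  F[4-5] = +0.0000 N (tension)
  Rx@0 = +647.9400 N
  Ry@0 = +1893.6712 N
  Ry@4 = +1771.4988 N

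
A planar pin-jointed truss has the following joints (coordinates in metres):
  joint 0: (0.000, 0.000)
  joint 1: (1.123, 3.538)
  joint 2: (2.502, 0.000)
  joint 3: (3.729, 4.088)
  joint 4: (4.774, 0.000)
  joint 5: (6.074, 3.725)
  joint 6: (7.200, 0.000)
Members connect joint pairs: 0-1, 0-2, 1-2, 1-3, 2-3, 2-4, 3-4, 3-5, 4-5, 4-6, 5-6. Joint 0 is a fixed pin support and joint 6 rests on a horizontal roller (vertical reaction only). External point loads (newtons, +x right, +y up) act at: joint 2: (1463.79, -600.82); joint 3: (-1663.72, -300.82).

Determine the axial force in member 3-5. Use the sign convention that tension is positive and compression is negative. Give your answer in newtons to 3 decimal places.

362.671

N=7 nodes, M=11 members, R=3 reactions → 2N=14, M+R=14
member 0 (0-1): L=3.7120, (cx,cy)=(0.3025,0.9531)
member 1 (0-2): L=2.5020, (cx,cy)=(1.0000,0.0000)
member 2 (1-2): L=3.7972, (cx,cy)=(0.3632,-0.9317)
member 3 (1-3): L=2.6634, (cx,cy)=(0.9784,0.2065)
member 4 (2-3): L=4.2682, (cx,cy)=(0.2875,0.9578)
member 5 (2-4): L=2.2720, (cx,cy)=(1.0000,0.0000)
member 6 (3-4): L=4.2195, (cx,cy)=(0.2477,-0.9688)
member 7 (3-5): L=2.3729, (cx,cy)=(0.9882,-0.1530)
member 8 (4-5): L=3.9453, (cx,cy)=(0.3295,0.9442)
member 9 (4-6): L=2.4260, (cx,cy)=(1.0000,0.0000)
member 10 (5-6): L=3.8915, (cx,cy)=(0.2894,-0.9572)
solve A·x = −loads:
  F[0-1] = -1554.5271 N (compression)
  F[0-2] = +270.3710 N (tension)
  F[1-2] = +1370.9425 N (tension)
  F[1-3] = -989.4971 N (compression)
  F[2-3] = -706.3414 N (compression)
  F[2-4] = -492.4936 N (compression)
  F[3-4] = +541.4262 N (tension)
  F[3-5] = +362.6713 N (tension)
  F[4-5] = -555.5858 N (compression)
  F[4-6] = -175.3352 N (compression)
  F[5-6] = +605.9597 N (tension)
  Rx@0 = +199.9300 N
  Ry@0 = +1481.6786 N
  Ry@6 = -580.0386 N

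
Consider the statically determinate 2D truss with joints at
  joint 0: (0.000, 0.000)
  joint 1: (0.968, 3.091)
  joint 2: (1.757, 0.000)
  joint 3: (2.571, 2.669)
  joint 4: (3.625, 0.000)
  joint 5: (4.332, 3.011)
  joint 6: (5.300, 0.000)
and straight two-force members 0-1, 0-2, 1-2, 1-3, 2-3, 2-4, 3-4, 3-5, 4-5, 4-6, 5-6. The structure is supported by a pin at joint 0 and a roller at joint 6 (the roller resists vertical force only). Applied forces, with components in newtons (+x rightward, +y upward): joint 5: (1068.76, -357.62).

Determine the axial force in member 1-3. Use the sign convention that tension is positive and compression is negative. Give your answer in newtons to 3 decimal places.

341.445

N=7 nodes, M=11 members, R=3 reactions → 2N=14, M+R=14
member 0 (0-1): L=3.2390, (cx,cy)=(0.2989,0.9543)
member 1 (0-2): L=1.7570, (cx,cy)=(1.0000,0.0000)
member 2 (1-2): L=3.1901, (cx,cy)=(0.2473,-0.9689)
member 3 (1-3): L=1.6576, (cx,cy)=(0.9671,-0.2546)
member 4 (2-3): L=2.7904, (cx,cy)=(0.2917,0.9565)
member 5 (2-4): L=1.8680, (cx,cy)=(1.0000,0.0000)
member 6 (3-4): L=2.8696, (cx,cy)=(0.3673,-0.9301)
member 7 (3-5): L=1.7939, (cx,cy)=(0.9817,0.1906)
member 8 (4-5): L=3.0929, (cx,cy)=(0.2286,0.9735)
member 9 (4-6): L=1.6750, (cx,cy)=(1.0000,0.0000)
member 10 (5-6): L=3.1628, (cx,cy)=(0.3061,-0.9520)
solve A·x = −loads:
  F[0-1] = +567.8102 N (tension)
  F[0-2] = +899.0671 N (tension)
  F[1-2] = -648.9479 N (compression)
  F[1-3] = +341.4455 N (tension)
  F[2-3] = +657.3795 N (tension)
  F[2-4] = +546.7955 N (tension)
  F[3-4] = -439.8597 N (compression)
  F[3-5] = +696.2964 N (tension)
  F[4-5] = +420.2411 N (tension)
  F[4-6] = +289.1720 N (tension)
  F[5-6] = -944.8203 N (compression)
  Rx@0 = -1068.7600 N
  Ry@0 = -541.8604 N
  Ry@6 = +899.4804 N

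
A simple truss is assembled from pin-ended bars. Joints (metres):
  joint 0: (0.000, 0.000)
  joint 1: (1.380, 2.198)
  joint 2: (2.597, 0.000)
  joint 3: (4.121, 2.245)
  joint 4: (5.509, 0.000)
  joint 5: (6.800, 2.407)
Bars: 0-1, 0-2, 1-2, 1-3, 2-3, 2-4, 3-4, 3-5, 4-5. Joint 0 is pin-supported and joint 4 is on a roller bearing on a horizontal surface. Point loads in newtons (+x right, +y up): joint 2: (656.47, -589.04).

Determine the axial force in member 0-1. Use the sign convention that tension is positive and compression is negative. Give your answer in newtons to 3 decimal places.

N=6 nodes, M=9 members, R=3 reactions → 2N=12, M+R=12
member 0 (0-1): L=2.5953, (cx,cy)=(0.5317,0.8469)
member 1 (0-2): L=2.5970, (cx,cy)=(1.0000,0.0000)
member 2 (1-2): L=2.5124, (cx,cy)=(0.4844,-0.8749)
member 3 (1-3): L=2.7414, (cx,cy)=(0.9999,0.0171)
member 4 (2-3): L=2.7134, (cx,cy)=(0.5617,0.8274)
member 5 (2-4): L=2.9120, (cx,cy)=(1.0000,0.0000)
member 6 (3-4): L=2.6394, (cx,cy)=(0.5259,-0.8506)
member 7 (3-5): L=2.6839, (cx,cy)=(0.9982,0.0604)
member 8 (4-5): L=2.7314, (cx,cy)=(0.4727,0.8812)
solve A·x = −loads:
  F[0-1] = -367.6410 N (compression)
  F[0-2] = +851.9556 N (tension)
  F[1-2] = +348.7584 N (tension)
  F[1-3] = -364.4750 N (compression)
  F[2-3] = +343.1690 N (tension)
  F[2-4] = +171.6790 N (tension)
  F[3-4] = -326.4653 N (compression)
  F[3-5] = +0.0000 N (tension)
  F[4-5] = +0.0000 N (tension)
  Rx@0 = -656.4700 N
  Ry@0 = +311.3604 N
  Ry@4 = +277.6796 N

-367.641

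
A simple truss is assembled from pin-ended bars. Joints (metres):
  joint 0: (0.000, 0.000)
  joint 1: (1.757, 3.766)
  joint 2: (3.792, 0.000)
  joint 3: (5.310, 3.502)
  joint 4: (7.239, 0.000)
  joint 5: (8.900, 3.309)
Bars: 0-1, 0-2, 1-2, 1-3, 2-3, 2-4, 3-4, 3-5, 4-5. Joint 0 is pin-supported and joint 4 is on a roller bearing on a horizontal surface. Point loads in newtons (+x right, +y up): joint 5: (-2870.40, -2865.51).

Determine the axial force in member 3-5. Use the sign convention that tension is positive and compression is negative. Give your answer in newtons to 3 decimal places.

-1396.401

N=6 nodes, M=9 members, R=3 reactions → 2N=12, M+R=12
member 0 (0-1): L=4.1557, (cx,cy)=(0.4228,0.9062)
member 1 (0-2): L=3.7920, (cx,cy)=(1.0000,0.0000)
member 2 (1-2): L=4.2807, (cx,cy)=(0.4754,-0.8798)
member 3 (1-3): L=3.5628, (cx,cy)=(0.9973,-0.0741)
member 4 (2-3): L=3.8168, (cx,cy)=(0.3977,0.9175)
member 5 (2-4): L=3.4470, (cx,cy)=(1.0000,0.0000)
member 6 (3-4): L=3.9981, (cx,cy)=(0.4825,-0.8759)
member 7 (3-5): L=3.5952, (cx,cy)=(0.9986,-0.0537)
member 8 (4-5): L=3.7025, (cx,cy)=(0.4486,0.8937)
solve A·x = −loads:
  F[0-1] = -722.3198 N (compression)
  F[0-2] = -2565.0081 N (compression)
  F[1-2] = +802.0339 N (tension)
  F[1-3] = -688.5677 N (compression)
  F[2-3] = -769.0451 N (compression)
  F[2-4] = -1877.8681 N (compression)
  F[3-4] = +832.9034 N (tension)
  F[3-5] = -1396.4010 N (compression)
  F[4-5] = -3290.1358 N (compression)
  Rx@0 = +2870.4000 N
  Ry@0 = +654.5851 N
  Ry@4 = +2210.9249 N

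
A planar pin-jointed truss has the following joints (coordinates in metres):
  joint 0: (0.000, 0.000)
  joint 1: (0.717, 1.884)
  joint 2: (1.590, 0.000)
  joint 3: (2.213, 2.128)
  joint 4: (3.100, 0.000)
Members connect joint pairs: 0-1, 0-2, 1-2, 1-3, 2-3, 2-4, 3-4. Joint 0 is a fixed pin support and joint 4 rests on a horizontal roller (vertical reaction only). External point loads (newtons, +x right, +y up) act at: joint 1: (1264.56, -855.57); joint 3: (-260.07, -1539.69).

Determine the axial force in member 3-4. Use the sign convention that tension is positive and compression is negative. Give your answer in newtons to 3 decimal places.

-2044.392

N=5 nodes, M=7 members, R=3 reactions → 2N=10, M+R=10
member 0 (0-1): L=2.0158, (cx,cy)=(0.3557,0.9346)
member 1 (0-2): L=1.5900, (cx,cy)=(1.0000,0.0000)
member 2 (1-2): L=2.0764, (cx,cy)=(0.4204,-0.9073)
member 3 (1-3): L=1.5158, (cx,cy)=(0.9870,0.1610)
member 4 (2-3): L=2.2173, (cx,cy)=(0.2810,0.9597)
member 5 (2-4): L=1.5100, (cx,cy)=(1.0000,0.0000)
member 6 (3-4): L=2.3055, (cx,cy)=(0.3847,-0.9230)
solve A·x = −loads:
  F[0-1] = -543.7955 N (compression)
  F[0-2] = +1197.9104 N (tension)
  F[1-2] = -599.5864 N (compression)
  F[1-3] = -1221.8295 N (compression)
  F[2-3] = +566.8539 N (tension)
  F[2-4] = +786.5563 N (tension)
  F[3-4] = -2044.3916 N (compression)
  Rx@0 = -1004.4900 N
  Ry@0 = +508.2343 N
  Ry@4 = +1887.0257 N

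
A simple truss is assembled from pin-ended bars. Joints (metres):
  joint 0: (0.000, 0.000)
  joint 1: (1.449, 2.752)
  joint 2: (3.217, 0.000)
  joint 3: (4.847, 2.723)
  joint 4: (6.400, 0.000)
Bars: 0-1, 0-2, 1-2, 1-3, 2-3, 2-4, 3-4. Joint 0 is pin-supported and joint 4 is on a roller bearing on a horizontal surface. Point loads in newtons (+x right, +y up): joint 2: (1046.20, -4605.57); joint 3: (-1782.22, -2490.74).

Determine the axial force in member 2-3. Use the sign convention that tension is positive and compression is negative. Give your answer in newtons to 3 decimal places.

N=5 nodes, M=7 members, R=3 reactions → 2N=10, M+R=10
member 0 (0-1): L=3.1102, (cx,cy)=(0.4659,0.8848)
member 1 (0-2): L=3.2170, (cx,cy)=(1.0000,0.0000)
member 2 (1-2): L=3.2710, (cx,cy)=(0.5405,-0.8413)
member 3 (1-3): L=3.3981, (cx,cy)=(1.0000,-0.0085)
member 4 (2-3): L=3.1736, (cx,cy)=(0.5136,0.8580)
member 5 (2-4): L=3.1830, (cx,cy)=(1.0000,0.0000)
member 6 (3-4): L=3.1347, (cx,cy)=(0.4954,-0.8687)
solve A·x = −loads:
  F[0-1] = -4128.6762 N (compression)
  F[0-2] = +1187.4980 N (tension)
  F[1-2] = +4385.7213 N (tension)
  F[1-3] = -4294.2021 N (compression)
  F[2-3] = +1067.2222 N (tension)
  F[2-4] = +1963.6844 N (tension)
  F[3-4] = -3963.6975 N (compression)
  Rx@0 = +736.0200 N
  Ry@0 = +3653.2240 N
  Ry@4 = +3443.0860 N

1067.222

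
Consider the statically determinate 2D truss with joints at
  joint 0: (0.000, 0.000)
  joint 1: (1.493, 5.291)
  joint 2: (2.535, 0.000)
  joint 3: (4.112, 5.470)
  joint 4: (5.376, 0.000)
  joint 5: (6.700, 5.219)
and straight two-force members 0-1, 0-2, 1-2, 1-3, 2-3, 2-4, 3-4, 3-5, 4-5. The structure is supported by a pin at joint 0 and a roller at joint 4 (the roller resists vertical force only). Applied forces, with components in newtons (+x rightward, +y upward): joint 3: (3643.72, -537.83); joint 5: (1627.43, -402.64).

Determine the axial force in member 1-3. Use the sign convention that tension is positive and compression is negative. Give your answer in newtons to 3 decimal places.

N=6 nodes, M=9 members, R=3 reactions → 2N=12, M+R=12
member 0 (0-1): L=5.4976, (cx,cy)=(0.2716,0.9624)
member 1 (0-2): L=2.5350, (cx,cy)=(1.0000,0.0000)
member 2 (1-2): L=5.3926, (cx,cy)=(0.1932,-0.9812)
member 3 (1-3): L=2.6251, (cx,cy)=(0.9977,0.0682)
member 4 (2-3): L=5.6928, (cx,cy)=(0.2770,0.9609)
member 5 (2-4): L=2.8410, (cx,cy)=(1.0000,0.0000)
member 6 (3-4): L=5.6141, (cx,cy)=(0.2251,-0.9743)
member 7 (3-5): L=2.6001, (cx,cy)=(0.9953,-0.0965)
member 8 (4-5): L=5.3843, (cx,cy)=(0.2459,0.9693)
solve A·x = −loads:
  F[0-1] = +5465.4440 N (tension)
  F[0-2] = +3786.8857 N (tension)
  F[1-2] = -5187.8538 N (compression)
  F[1-3] = +2492.4975 N (tension)
  F[2-3] = +5297.3980 N (tension)
  F[2-4] = +1316.9834 N (tension)
  F[3-4] = -6118.6848 N (compression)
  F[3-5] = +1695.9626 N (tension)
  F[4-5] = -246.4918 N (compression)
  Rx@0 = -5271.1500 N
  Ry@0 = -5260.0416 N
  Ry@4 = +6200.5116 N

2492.497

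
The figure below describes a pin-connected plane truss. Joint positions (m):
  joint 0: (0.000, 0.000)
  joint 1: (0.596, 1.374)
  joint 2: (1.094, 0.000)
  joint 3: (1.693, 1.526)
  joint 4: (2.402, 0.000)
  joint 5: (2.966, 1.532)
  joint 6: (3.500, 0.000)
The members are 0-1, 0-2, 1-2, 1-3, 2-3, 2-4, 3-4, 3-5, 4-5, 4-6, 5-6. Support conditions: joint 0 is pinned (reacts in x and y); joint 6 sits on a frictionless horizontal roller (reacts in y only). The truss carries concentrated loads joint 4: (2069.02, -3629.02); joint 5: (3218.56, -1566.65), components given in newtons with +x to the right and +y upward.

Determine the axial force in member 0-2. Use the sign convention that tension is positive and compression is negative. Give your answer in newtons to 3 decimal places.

N=7 nodes, M=11 members, R=3 reactions → 2N=14, M+R=14
member 0 (0-1): L=1.4977, (cx,cy)=(0.3979,0.9174)
member 1 (0-2): L=1.0940, (cx,cy)=(1.0000,0.0000)
member 2 (1-2): L=1.4615, (cx,cy)=(0.3408,-0.9402)
member 3 (1-3): L=1.1075, (cx,cy)=(0.9905,0.1372)
member 4 (2-3): L=1.6394, (cx,cy)=(0.3654,0.9309)
member 5 (2-4): L=1.3080, (cx,cy)=(1.0000,0.0000)
member 6 (3-4): L=1.6827, (cx,cy)=(0.4214,-0.9069)
member 7 (3-5): L=1.2730, (cx,cy)=(1.0000,0.0047)
member 8 (4-5): L=1.6325, (cx,cy)=(0.3455,0.9384)
member 9 (4-6): L=1.0980, (cx,cy)=(1.0000,0.0000)
member 10 (5-6): L=1.6224, (cx,cy)=(0.3291,-0.9443)
solve A·x = −loads:
  F[0-1] = +34.1268 N (tension)
  F[0-2] = +5273.9994 N (tension)
  F[1-2] = -29.8030 N (compression)
  F[1-3] = +23.9628 N (tension)
  F[2-3] = +30.1007 N (tension)
  F[2-4] = +5252.8455 N (tension)
  F[3-4] = -34.2669 N (compression)
  F[3-5] = +49.1736 N (tension)
  F[4-5] = +3900.2474 N (tension)
  F[4-6] = +1821.9363 N (tension)
  F[5-6] = -5535.4091 N (compression)
  Rx@0 = -5287.5800 N
  Ry@0 = -31.3082 N
  Ry@6 = +5226.9782 N

5273.999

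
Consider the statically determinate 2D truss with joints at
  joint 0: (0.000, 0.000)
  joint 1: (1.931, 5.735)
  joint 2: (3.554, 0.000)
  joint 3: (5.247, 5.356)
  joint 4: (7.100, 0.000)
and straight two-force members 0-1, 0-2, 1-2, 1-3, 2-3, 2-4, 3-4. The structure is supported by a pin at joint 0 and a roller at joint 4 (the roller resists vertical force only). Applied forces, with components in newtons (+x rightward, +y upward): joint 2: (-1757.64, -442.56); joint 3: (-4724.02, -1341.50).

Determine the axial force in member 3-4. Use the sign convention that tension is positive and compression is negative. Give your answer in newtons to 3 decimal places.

N=5 nodes, M=7 members, R=3 reactions → 2N=10, M+R=10
member 0 (0-1): L=6.0514, (cx,cy)=(0.3191,0.9477)
member 1 (0-2): L=3.5540, (cx,cy)=(1.0000,0.0000)
member 2 (1-2): L=5.9602, (cx,cy)=(0.2723,-0.9622)
member 3 (1-3): L=3.3376, (cx,cy)=(0.9935,-0.1136)
member 4 (2-3): L=5.6172, (cx,cy)=(0.3014,0.9535)
member 5 (2-4): L=3.5460, (cx,cy)=(1.0000,0.0000)
member 6 (3-4): L=5.6675, (cx,cy)=(0.3270,-0.9450)
solve A·x = −loads:
  F[0-1] = -4362.8732 N (compression)
  F[0-2] = -5089.4597 N (compression)
  F[1-2] = +4611.7062 N (tension)
  F[1-3] = -2665.2299 N (compression)
  F[2-3] = -4189.6988 N (compression)
  F[2-4] = -813.2734 N (compression)
  F[3-4] = +2487.4320 N (tension)
  Rx@0 = +6481.6600 N
  Ry@0 = +4134.7843 N
  Ry@4 = -2350.7243 N

2487.432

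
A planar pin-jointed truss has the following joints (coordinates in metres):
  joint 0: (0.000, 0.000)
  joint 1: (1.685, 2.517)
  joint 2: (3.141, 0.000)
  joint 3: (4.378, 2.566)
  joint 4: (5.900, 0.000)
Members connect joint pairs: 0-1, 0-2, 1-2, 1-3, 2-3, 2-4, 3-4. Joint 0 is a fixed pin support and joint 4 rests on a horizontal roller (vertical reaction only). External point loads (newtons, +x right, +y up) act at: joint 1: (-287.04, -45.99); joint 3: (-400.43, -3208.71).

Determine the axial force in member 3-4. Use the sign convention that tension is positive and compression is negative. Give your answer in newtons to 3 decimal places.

-2438.712

N=5 nodes, M=7 members, R=3 reactions → 2N=10, M+R=10
member 0 (0-1): L=3.0289, (cx,cy)=(0.5563,0.8310)
member 1 (0-2): L=3.1410, (cx,cy)=(1.0000,0.0000)
member 2 (1-2): L=2.9078, (cx,cy)=(0.5007,-0.8656)
member 3 (1-3): L=2.6934, (cx,cy)=(0.9998,0.0182)
member 4 (2-3): L=2.8486, (cx,cy)=(0.4342,0.9008)
member 5 (2-4): L=2.7590, (cx,cy)=(1.0000,0.0000)
member 6 (3-4): L=2.9834, (cx,cy)=(0.5102,-0.8601)
solve A·x = −loads:
  F[0-1] = -1392.5706 N (compression)
  F[0-2] = +87.2158 N (tension)
  F[1-2] = +1260.2221 N (tension)
  F[1-3] = -1118.8550 N (compression)
  F[2-3] = -1210.9957 N (compression)
  F[2-4] = +1244.1126 N (tension)
  F[3-4] = -2438.7122 N (compression)
  Rx@0 = +687.4700 N
  Ry@0 = +1157.2013 N
  Ry@4 = +2097.4987 N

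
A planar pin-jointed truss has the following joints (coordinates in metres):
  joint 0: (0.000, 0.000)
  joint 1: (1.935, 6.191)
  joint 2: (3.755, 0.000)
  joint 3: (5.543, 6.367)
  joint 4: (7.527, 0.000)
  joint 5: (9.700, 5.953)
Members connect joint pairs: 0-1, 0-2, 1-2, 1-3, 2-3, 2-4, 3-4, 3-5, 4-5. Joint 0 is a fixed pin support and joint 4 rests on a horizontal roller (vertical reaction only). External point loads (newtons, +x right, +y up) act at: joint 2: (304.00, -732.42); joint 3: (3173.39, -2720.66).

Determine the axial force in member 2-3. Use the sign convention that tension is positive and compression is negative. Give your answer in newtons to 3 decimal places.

N=6 nodes, M=9 members, R=3 reactions → 2N=12, M+R=12
member 0 (0-1): L=6.4863, (cx,cy)=(0.2983,0.9545)
member 1 (0-2): L=3.7550, (cx,cy)=(1.0000,0.0000)
member 2 (1-2): L=6.4530, (cx,cy)=(0.2820,-0.9594)
member 3 (1-3): L=3.6123, (cx,cy)=(0.9988,0.0487)
member 4 (2-3): L=6.6133, (cx,cy)=(0.2704,0.9628)
member 5 (2-4): L=3.7720, (cx,cy)=(1.0000,0.0000)
member 6 (3-4): L=6.6690, (cx,cy)=(0.2975,-0.9547)
member 7 (3-5): L=4.1776, (cx,cy)=(0.9951,-0.0991)
member 8 (4-5): L=6.3372, (cx,cy)=(0.3429,0.9394)
solve A·x = −loads:
  F[0-1] = +1676.5100 N (tension)
  F[0-2] = +2977.2554 N (tension)
  F[1-2] = -1619.2348 N (compression)
  F[1-3] = +957.9621 N (tension)
  F[2-3] = +2374.3431 N (tension)
  F[2-4] = +1574.6274 N (tension)
  F[3-4] = -5292.9018 N (compression)
  F[3-5] = -0.0000 N (compression)
  F[4-5] = +0.0000 N (tension)
  Rx@0 = -3477.3900 N
  Ry@0 = -1600.1722 N
  Ry@4 = +5053.2522 N

2374.343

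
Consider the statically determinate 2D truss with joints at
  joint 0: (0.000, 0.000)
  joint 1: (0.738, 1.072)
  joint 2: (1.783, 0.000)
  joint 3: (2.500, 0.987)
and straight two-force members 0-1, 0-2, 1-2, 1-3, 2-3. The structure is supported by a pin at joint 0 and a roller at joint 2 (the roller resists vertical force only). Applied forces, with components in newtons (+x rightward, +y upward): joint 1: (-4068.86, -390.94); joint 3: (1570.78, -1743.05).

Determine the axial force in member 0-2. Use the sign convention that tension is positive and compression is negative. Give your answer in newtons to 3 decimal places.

N=4 nodes, M=5 members, R=3 reactions → 2N=8, M+R=8
member 0 (0-1): L=1.3015, (cx,cy)=(0.5671,0.8237)
member 1 (0-2): L=1.7830, (cx,cy)=(1.0000,0.0000)
member 2 (1-2): L=1.4971, (cx,cy)=(0.6980,-0.7161)
member 3 (1-3): L=1.7640, (cx,cy)=(0.9988,-0.0482)
member 4 (2-3): L=1.2199, (cx,cy)=(0.5877,0.8091)
solve A·x = −loads:
  F[0-1] = -1341.5412 N (compression)
  F[0-2] = -1737.3584 N (compression)
  F[1-2] = +812.5490 N (tension)
  F[1-3] = +2744.1410 N (tension)
  F[2-3] = -1990.9953 N (compression)
  Rx@0 = +2498.0800 N
  Ry@0 = +1105.0048 N
  Ry@2 = +1028.9852 N

-1737.358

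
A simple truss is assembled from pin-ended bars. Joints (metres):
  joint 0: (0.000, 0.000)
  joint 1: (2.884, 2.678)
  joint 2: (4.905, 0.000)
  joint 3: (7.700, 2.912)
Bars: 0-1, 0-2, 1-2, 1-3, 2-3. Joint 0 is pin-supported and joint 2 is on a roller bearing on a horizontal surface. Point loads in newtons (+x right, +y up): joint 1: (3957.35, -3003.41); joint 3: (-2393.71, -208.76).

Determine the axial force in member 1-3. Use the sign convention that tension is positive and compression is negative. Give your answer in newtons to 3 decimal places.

-2303.344

N=4 nodes, M=5 members, R=3 reactions → 2N=8, M+R=8
member 0 (0-1): L=3.9356, (cx,cy)=(0.7328,0.6805)
member 1 (0-2): L=4.9050, (cx,cy)=(1.0000,0.0000)
member 2 (1-2): L=3.3550, (cx,cy)=(0.6024,-0.7982)
member 3 (1-3): L=4.8217, (cx,cy)=(0.9988,0.0485)
member 4 (2-3): L=4.0363, (cx,cy)=(0.6925,0.7215)
solve A·x = −loads:
  F[0-1] = -557.0172 N (compression)
  F[0-2] = +1971.8186 N (tension)
  F[1-2] = -3427.8908 N (compression)
  F[1-3] = -2303.3435 N (compression)
  F[2-3] = -134.4192 N (compression)
  Rx@0 = -1563.6400 N
  Ry@0 = +379.0230 N
  Ry@2 = +2833.1470 N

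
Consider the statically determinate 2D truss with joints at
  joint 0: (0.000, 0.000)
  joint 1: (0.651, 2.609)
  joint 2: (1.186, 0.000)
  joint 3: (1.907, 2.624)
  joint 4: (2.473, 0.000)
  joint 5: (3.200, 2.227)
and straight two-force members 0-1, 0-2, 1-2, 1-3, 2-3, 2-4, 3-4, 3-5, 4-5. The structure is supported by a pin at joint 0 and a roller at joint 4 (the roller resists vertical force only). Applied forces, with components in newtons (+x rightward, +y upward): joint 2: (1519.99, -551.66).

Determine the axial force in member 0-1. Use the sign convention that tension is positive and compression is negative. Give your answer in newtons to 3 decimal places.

-295.898

N=6 nodes, M=9 members, R=3 reactions → 2N=12, M+R=12
member 0 (0-1): L=2.6890, (cx,cy)=(0.2421,0.9703)
member 1 (0-2): L=1.1860, (cx,cy)=(1.0000,0.0000)
member 2 (1-2): L=2.6633, (cx,cy)=(0.2009,-0.9796)
member 3 (1-3): L=1.2561, (cx,cy)=(0.9999,0.0119)
member 4 (2-3): L=2.7213, (cx,cy)=(0.2650,0.9643)
member 5 (2-4): L=1.2870, (cx,cy)=(1.0000,0.0000)
member 6 (3-4): L=2.6843, (cx,cy)=(0.2109,-0.9775)
member 7 (3-5): L=1.3526, (cx,cy)=(0.9560,-0.2935)
member 8 (4-5): L=2.3427, (cx,cy)=(0.3103,0.9506)
solve A·x = −loads:
  F[0-1] = -295.8976 N (compression)
  F[0-2] = +1591.6262 N (tension)
  F[1-2] = +291.4820 N (tension)
  F[1-3] = -130.1983 N (compression)
  F[2-3] = +275.9828 N (tension)
  F[2-4] = +57.0670 N (tension)
  F[3-4] = -270.6495 N (compression)
  F[3-5] = -0.0000 N (compression)
  F[4-5] = +0.0000 N (tension)
  Rx@0 = -1519.9900 N
  Ry@0 = +287.0952 N
  Ry@4 = +264.5648 N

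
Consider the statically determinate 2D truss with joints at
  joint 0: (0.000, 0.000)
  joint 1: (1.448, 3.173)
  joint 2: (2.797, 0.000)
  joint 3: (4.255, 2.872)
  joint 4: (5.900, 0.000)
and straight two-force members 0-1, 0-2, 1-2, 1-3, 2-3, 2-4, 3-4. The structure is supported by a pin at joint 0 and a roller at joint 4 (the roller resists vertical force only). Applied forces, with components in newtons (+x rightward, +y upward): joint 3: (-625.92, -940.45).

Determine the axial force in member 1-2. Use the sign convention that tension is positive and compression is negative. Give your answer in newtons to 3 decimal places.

677.011

N=5 nodes, M=7 members, R=3 reactions → 2N=10, M+R=10
member 0 (0-1): L=3.4878, (cx,cy)=(0.4152,0.9097)
member 1 (0-2): L=2.7970, (cx,cy)=(1.0000,0.0000)
member 2 (1-2): L=3.4479, (cx,cy)=(0.3913,-0.9203)
member 3 (1-3): L=2.8231, (cx,cy)=(0.9943,-0.1066)
member 4 (2-3): L=3.2209, (cx,cy)=(0.4527,0.8917)
member 5 (2-4): L=3.1030, (cx,cy)=(1.0000,0.0000)
member 6 (3-4): L=3.3097, (cx,cy)=(0.4970,-0.8677)
solve A·x = −loads:
  F[0-1] = -623.1352 N (compression)
  F[0-2] = -367.2171 N (compression)
  F[1-2] = +677.0112 N (tension)
  F[1-3] = -526.5902 N (compression)
  F[2-3] = -698.7281 N (compression)
  F[2-4] = +213.9615 N (tension)
  F[3-4] = -430.4911 N (compression)
  Rx@0 = +625.9200 N
  Ry@0 = +566.8953 N
  Ry@4 = +373.5547 N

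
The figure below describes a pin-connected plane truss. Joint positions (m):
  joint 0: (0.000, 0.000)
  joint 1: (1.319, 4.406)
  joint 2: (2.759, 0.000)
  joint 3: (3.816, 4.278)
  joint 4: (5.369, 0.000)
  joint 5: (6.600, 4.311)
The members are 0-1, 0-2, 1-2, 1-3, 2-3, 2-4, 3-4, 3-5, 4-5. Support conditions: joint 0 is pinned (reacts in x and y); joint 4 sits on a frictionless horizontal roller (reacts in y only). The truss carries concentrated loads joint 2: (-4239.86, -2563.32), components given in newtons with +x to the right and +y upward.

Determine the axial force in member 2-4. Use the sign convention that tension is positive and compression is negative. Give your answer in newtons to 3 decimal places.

N=6 nodes, M=9 members, R=3 reactions → 2N=12, M+R=12
member 0 (0-1): L=4.5992, (cx,cy)=(0.2868,0.9580)
member 1 (0-2): L=2.7590, (cx,cy)=(1.0000,0.0000)
member 2 (1-2): L=4.6353, (cx,cy)=(0.3107,-0.9505)
member 3 (1-3): L=2.5003, (cx,cy)=(0.9987,-0.0512)
member 4 (2-3): L=4.4066, (cx,cy)=(0.2399,0.9708)
member 5 (2-4): L=2.6100, (cx,cy)=(1.0000,0.0000)
member 6 (3-4): L=4.5512, (cx,cy)=(0.3412,-0.9400)
member 7 (3-5): L=2.7842, (cx,cy)=(0.9999,0.0119)
member 8 (4-5): L=4.4833, (cx,cy)=(0.2746,0.9616)
solve A·x = −loads:
  F[0-1] = -1300.7304 N (compression)
  F[0-2] = -3866.8244 N (compression)
  F[1-2] = +1353.7526 N (tension)
  F[1-3] = -794.6294 N (compression)
  F[2-3] = +1314.9359 N (tension)
  F[2-4] = +478.1804 N (tension)
  F[3-4] = -1401.3377 N (compression)
  F[3-5] = -0.0000 N (tension)
  F[4-5] = +0.0000 N (tension)
  Rx@0 = +4239.8600 N
  Ry@0 = +1246.0915 N
  Ry@4 = +1317.2285 N

478.180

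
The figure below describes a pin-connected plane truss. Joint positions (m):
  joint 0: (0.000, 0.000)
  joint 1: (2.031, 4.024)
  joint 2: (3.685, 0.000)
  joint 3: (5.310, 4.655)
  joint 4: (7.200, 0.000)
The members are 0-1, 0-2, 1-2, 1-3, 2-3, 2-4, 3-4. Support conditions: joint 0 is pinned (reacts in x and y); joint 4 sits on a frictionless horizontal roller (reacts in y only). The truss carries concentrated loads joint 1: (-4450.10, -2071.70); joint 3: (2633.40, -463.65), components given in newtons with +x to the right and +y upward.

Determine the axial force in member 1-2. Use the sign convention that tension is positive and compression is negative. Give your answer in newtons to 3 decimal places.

N=5 nodes, M=7 members, R=3 reactions → 2N=10, M+R=10
member 0 (0-1): L=4.5075, (cx,cy)=(0.4506,0.8927)
member 1 (0-2): L=3.6850, (cx,cy)=(1.0000,0.0000)
member 2 (1-2): L=4.3507, (cx,cy)=(0.3802,-0.9249)
member 3 (1-3): L=3.3392, (cx,cy)=(0.9820,0.1890)
member 4 (2-3): L=4.9305, (cx,cy)=(0.3296,0.9441)
member 5 (2-4): L=3.5150, (cx,cy)=(1.0000,0.0000)
member 6 (3-4): L=5.0241, (cx,cy)=(0.3762,-0.9265)
solve A·x = −loads:
  F[0-1] = -2681.1562 N (compression)
  F[0-2] = -608.6178 N (compression)
  F[1-2] = +947.5687 N (tension)
  F[1-3] = +2934.6528 N (tension)
  F[2-3] = -928.2878 N (compression)
  F[2-4] = +57.5684 N (tension)
  F[3-4] = -153.0299 N (compression)
  Rx@0 = +1816.7000 N
  Ry@0 = +2393.5613 N
  Ry@4 = +141.7887 N

947.569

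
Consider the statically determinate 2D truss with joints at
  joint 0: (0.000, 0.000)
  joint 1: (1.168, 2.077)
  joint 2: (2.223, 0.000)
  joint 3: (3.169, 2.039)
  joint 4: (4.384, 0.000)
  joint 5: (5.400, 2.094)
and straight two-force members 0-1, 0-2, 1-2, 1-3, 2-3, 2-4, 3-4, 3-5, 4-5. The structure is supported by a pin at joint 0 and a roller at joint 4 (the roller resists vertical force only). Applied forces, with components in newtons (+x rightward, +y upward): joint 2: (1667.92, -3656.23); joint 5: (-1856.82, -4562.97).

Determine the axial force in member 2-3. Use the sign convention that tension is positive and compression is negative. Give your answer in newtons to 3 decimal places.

2194.909

N=6 nodes, M=9 members, R=3 reactions → 2N=12, M+R=12
member 0 (0-1): L=2.3829, (cx,cy)=(0.4902,0.8716)
member 1 (0-2): L=2.2230, (cx,cy)=(1.0000,0.0000)
member 2 (1-2): L=2.3296, (cx,cy)=(0.4529,-0.8916)
member 3 (1-3): L=2.0014, (cx,cy)=(0.9998,-0.0190)
member 4 (2-3): L=2.2478, (cx,cy)=(0.4209,0.9071)
member 5 (2-4): L=2.1610, (cx,cy)=(1.0000,0.0000)
member 6 (3-4): L=2.3736, (cx,cy)=(0.5119,-0.8591)
member 7 (3-5): L=2.2317, (cx,cy)=(0.9997,0.0246)
member 8 (4-5): L=2.3275, (cx,cy)=(0.4365,0.8997)
solve A·x = −loads:
  F[0-1] = -1871.9918 N (compression)
  F[0-2] = +728.6785 N (tension)
  F[1-2] = +1867.6756 N (tension)
  F[1-3] = -1763.7123 N (compression)
  F[2-3] = +2194.9089 N (tension)
  F[2-4] = -1017.1814 N (compression)
  F[3-4] = -2346.3497 N (compression)
  F[3-5] = +361.5470 N (tension)
  F[4-5] = -5081.6095 N (compression)
  Rx@0 = +188.9000 N
  Ry@0 = +1631.6872 N
  Ry@4 = +6587.5128 N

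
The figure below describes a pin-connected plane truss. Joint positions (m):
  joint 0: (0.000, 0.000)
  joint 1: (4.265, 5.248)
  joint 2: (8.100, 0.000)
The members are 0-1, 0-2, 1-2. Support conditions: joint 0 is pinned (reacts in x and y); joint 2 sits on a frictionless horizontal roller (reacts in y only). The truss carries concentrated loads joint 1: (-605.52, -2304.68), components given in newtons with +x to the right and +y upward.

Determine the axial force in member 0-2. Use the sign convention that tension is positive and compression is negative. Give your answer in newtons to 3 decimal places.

N=3 nodes, M=3 members, R=3 reactions → 2N=6, M+R=6
member 0 (0-1): L=6.7625, (cx,cy)=(0.6307,0.7760)
member 1 (0-2): L=8.1000, (cx,cy)=(1.0000,0.0000)
member 2 (1-2): L=6.4999, (cx,cy)=(0.5900,-0.8074)
solve A·x = −loads:
  F[0-1] = -1911.6031 N (compression)
  F[0-2] = +600.0931 N (tension)
  F[1-2] = -1017.0916 N (compression)
  Rx@0 = +605.5200 N
  Ry@0 = +1483.4836 N
  Ry@2 = +821.1964 N

600.093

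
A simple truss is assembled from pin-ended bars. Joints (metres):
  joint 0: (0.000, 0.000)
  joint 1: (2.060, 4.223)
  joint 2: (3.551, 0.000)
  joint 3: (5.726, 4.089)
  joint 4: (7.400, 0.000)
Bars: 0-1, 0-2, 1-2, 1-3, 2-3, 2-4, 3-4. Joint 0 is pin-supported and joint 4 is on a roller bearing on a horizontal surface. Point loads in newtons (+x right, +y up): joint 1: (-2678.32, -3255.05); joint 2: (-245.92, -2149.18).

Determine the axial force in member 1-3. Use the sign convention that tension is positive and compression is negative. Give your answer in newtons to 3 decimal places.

N=5 nodes, M=7 members, R=3 reactions → 2N=10, M+R=10
member 0 (0-1): L=4.6987, (cx,cy)=(0.4384,0.8988)
member 1 (0-2): L=3.5510, (cx,cy)=(1.0000,0.0000)
member 2 (1-2): L=4.4785, (cx,cy)=(0.3329,-0.9430)
member 3 (1-3): L=3.6684, (cx,cy)=(0.9993,-0.0365)
member 4 (2-3): L=4.6315, (cx,cy)=(0.4696,0.8829)
member 5 (2-4): L=3.8490, (cx,cy)=(1.0000,0.0000)
member 6 (3-4): L=4.4184, (cx,cy)=(0.3789,-0.9254)
solve A·x = −loads:
  F[0-1] = -5557.8615 N (compression)
  F[0-2] = -487.5422 N (compression)
  F[1-2] = +1860.0970 N (tension)
  F[1-3] = -377.9033 N (compression)
  F[2-3] = +447.6247 N (tension)
  F[2-4] = +167.4407 N (tension)
  F[3-4] = -441.9467 N (compression)
  Rx@0 = +2924.2400 N
  Ry@0 = +4995.2306 N
  Ry@4 = +408.9994 N

-377.903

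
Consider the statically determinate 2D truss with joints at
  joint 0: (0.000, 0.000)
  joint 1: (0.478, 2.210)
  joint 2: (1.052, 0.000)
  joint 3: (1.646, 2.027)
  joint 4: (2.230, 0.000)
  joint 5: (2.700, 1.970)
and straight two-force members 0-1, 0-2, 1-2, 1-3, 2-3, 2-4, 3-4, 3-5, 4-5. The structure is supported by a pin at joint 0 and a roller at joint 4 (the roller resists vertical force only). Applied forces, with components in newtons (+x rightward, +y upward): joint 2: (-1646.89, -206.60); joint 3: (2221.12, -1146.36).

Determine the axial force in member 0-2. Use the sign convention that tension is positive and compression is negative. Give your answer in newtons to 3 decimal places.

226.095

N=6 nodes, M=9 members, R=3 reactions → 2N=12, M+R=12
member 0 (0-1): L=2.2611, (cx,cy)=(0.2114,0.9774)
member 1 (0-2): L=1.0520, (cx,cy)=(1.0000,0.0000)
member 2 (1-2): L=2.2833, (cx,cy)=(0.2514,-0.9679)
member 3 (1-3): L=1.1822, (cx,cy)=(0.9879,-0.1548)
member 4 (2-3): L=2.1122, (cx,cy)=(0.2812,0.9596)
member 5 (2-4): L=1.1780, (cx,cy)=(1.0000,0.0000)
member 6 (3-4): L=2.1095, (cx,cy)=(0.2768,-0.9609)
member 7 (3-5): L=1.0555, (cx,cy)=(0.9985,-0.0540)
member 8 (4-5): L=2.0253, (cx,cy)=(0.2321,0.9727)
solve A·x = −loads:
  F[0-1] = +1646.7977 N (tension)
  F[0-2] = +226.0948 N (tension)
  F[1-2] = -1792.2725 N (compression)
  F[1-3] = +808.4342 N (tension)
  F[2-3] = +2022.9547 N (tension)
  F[2-4] = +853.5386 N (tension)
  F[3-4] = -3083.0449 N (compression)
  F[3-5] = -0.0000 N (compression)
  F[4-5] = +0.0000 N (tension)
  Rx@0 = -574.2300 N
  Ry@0 = -1609.5790 N
  Ry@4 = +2962.5390 N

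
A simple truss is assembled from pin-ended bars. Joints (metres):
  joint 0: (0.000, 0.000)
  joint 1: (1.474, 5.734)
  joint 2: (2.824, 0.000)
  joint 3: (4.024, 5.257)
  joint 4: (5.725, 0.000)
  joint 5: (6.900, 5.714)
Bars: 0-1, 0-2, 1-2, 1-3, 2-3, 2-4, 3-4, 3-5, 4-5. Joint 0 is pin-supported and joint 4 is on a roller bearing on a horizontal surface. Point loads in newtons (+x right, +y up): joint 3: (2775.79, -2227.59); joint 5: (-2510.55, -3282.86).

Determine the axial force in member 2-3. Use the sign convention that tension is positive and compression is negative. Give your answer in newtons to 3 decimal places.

N=6 nodes, M=9 members, R=3 reactions → 2N=12, M+R=12
member 0 (0-1): L=5.9204, (cx,cy)=(0.2490,0.9685)
member 1 (0-2): L=2.8240, (cx,cy)=(1.0000,0.0000)
member 2 (1-2): L=5.8908, (cx,cy)=(0.2292,-0.9734)
member 3 (1-3): L=2.5942, (cx,cy)=(0.9830,-0.1839)
member 4 (2-3): L=5.3922, (cx,cy)=(0.2225,0.9749)
member 5 (2-4): L=2.9010, (cx,cy)=(1.0000,0.0000)
member 6 (3-4): L=5.5253, (cx,cy)=(0.3079,-0.9514)
member 7 (3-5): L=2.9121, (cx,cy)=(0.9876,0.1569)
member 8 (4-5): L=5.8336, (cx,cy)=(0.2014,0.9795)
solve A·x = −loads:
  F[0-1] = +56.8604 N (tension)
  F[0-2] = +251.0836 N (tension)
  F[1-2] = -62.0279 N (compression)
  F[1-3] = +28.8636 N (tension)
  F[2-3] = +61.9301 N (tension)
  F[2-4] = +223.0864 N (tension)
  F[3-4] = -2716.0821 N (compression)
  F[3-5] = -1921.2856 N (compression)
  F[4-5] = -3043.7299 N (compression)
  Rx@0 = -265.2400 N
  Ry@0 = -55.0699 N
  Ry@4 = +5565.5199 N

61.930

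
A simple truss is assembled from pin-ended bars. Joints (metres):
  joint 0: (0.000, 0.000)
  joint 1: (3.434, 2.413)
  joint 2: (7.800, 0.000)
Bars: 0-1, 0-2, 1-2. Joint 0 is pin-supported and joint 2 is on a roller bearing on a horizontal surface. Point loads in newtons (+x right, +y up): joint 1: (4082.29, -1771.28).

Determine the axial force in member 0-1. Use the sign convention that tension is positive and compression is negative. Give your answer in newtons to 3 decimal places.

N=3 nodes, M=3 members, R=3 reactions → 2N=6, M+R=6
member 0 (0-1): L=4.1970, (cx,cy)=(0.8182,0.5749)
member 1 (0-2): L=7.8000, (cx,cy)=(1.0000,0.0000)
member 2 (1-2): L=4.9884, (cx,cy)=(0.8752,-0.4837)
solve A·x = −loads:
  F[0-1] = +472.1083 N (tension)
  F[0-2] = +3696.0107 N (tension)
  F[1-2] = -4222.9327 N (compression)
  Rx@0 = -4082.2900 N
  Ry@0 = -271.4304 N
  Ry@2 = +2042.7104 N

472.108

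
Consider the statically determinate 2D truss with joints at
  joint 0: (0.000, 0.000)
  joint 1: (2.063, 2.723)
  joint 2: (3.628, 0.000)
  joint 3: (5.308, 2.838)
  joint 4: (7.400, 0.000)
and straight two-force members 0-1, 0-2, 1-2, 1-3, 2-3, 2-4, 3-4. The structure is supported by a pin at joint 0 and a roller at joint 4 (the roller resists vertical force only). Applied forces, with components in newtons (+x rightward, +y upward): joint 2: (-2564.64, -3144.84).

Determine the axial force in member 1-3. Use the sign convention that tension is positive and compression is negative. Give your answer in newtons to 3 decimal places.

-2094.469

N=5 nodes, M=7 members, R=3 reactions → 2N=10, M+R=10
member 0 (0-1): L=3.4162, (cx,cy)=(0.6039,0.7971)
member 1 (0-2): L=3.6280, (cx,cy)=(1.0000,0.0000)
member 2 (1-2): L=3.1407, (cx,cy)=(0.4983,-0.8670)
member 3 (1-3): L=3.2470, (cx,cy)=(0.9994,0.0354)
member 4 (2-3): L=3.2980, (cx,cy)=(0.5094,0.8605)
member 5 (2-4): L=3.7720, (cx,cy)=(1.0000,0.0000)
member 6 (3-4): L=3.5257, (cx,cy)=(0.5934,-0.8049)
solve A·x = −loads:
  F[0-1] = -2011.1261 N (compression)
  F[0-2] = -1350.1607 N (compression)
  F[1-2] = +1763.3543 N (tension)
  F[1-3] = -2094.4686 N (compression)
  F[2-3] = +1877.9185 N (tension)
  F[2-4] = +1136.5365 N (tension)
  F[3-4] = -1915.4449 N (compression)
  Rx@0 = +2564.6400 N
  Ry@0 = +1603.0184 N
  Ry@4 = +1541.8216 N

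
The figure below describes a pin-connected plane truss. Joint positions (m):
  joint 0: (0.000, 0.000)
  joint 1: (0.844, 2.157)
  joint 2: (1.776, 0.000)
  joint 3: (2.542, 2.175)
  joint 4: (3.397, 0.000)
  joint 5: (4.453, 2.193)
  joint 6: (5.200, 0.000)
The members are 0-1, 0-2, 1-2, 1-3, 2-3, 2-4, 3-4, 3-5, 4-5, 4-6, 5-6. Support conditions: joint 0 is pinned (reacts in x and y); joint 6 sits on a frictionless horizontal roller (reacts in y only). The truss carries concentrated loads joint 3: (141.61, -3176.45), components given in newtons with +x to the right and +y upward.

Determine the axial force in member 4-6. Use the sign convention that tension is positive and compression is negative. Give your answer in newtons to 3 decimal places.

549.103

N=7 nodes, M=11 members, R=3 reactions → 2N=14, M+R=14
member 0 (0-1): L=2.3162, (cx,cy)=(0.3644,0.9312)
member 1 (0-2): L=1.7760, (cx,cy)=(1.0000,0.0000)
member 2 (1-2): L=2.3497, (cx,cy)=(0.3966,-0.9180)
member 3 (1-3): L=1.6981, (cx,cy)=(0.9999,0.0106)
member 4 (2-3): L=2.3059, (cx,cy)=(0.3322,0.9432)
member 5 (2-4): L=1.6210, (cx,cy)=(1.0000,0.0000)
member 6 (3-4): L=2.3370, (cx,cy)=(0.3659,-0.9307)
member 7 (3-5): L=1.9111, (cx,cy)=(1.0000,0.0094)
member 8 (4-5): L=2.4340, (cx,cy)=(0.4339,0.9010)
member 9 (4-6): L=1.8030, (cx,cy)=(1.0000,0.0000)
member 10 (5-6): L=2.3167, (cx,cy)=(0.3224,-0.9466)
solve A·x = −loads:
  F[0-1] = -1679.9194 N (compression)
  F[0-2] = +753.7442 N (tension)
  F[1-2] = +1689.4057 N (tension)
  F[1-3] = -1282.2918 N (compression)
  F[2-3] = -1644.1980 N (compression)
  F[2-4] = +1970.0075 N (tension)
  F[3-4] = -1745.5822 N (compression)
  F[3-5] = -1331.4437 N (compression)
  F[4-5] = +1803.1034 N (tension)
  F[4-6] = +549.1034 N (tension)
  F[5-6] = -1702.9809 N (compression)
  Rx@0 = -141.6100 N
  Ry@0 = +1564.4235 N
  Ry@6 = +1612.0265 N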